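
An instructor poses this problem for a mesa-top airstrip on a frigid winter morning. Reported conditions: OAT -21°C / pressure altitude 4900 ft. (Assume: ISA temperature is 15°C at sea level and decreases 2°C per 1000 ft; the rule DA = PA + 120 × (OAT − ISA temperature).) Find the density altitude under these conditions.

1756 ft

ISA temperature at 4900 ft = 15 − 2 × (4900/1000) = 5.2°C.
ISA deviation = -21 − 5.2 = -26.2°C.
Density altitude = 4900 + 120 × (-26.2) = 4900 + (-3144) = 1756 ft.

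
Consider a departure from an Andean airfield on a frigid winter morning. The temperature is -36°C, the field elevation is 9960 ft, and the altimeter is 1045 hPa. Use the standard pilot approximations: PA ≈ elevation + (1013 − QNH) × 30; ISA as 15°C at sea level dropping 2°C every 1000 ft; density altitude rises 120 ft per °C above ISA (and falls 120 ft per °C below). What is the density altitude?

Pressure altitude = 9960 + (1013 − 1045) × 30 = 9960 + (-960) = 9000 ft.
ISA temperature at 9000 ft = 15 − 2 × (9000/1000) = -3°C.
ISA deviation = -36 − (-3) = -33°C.
Density altitude = 9000 + 120 × (-33) = 5040 ft.

5040 ft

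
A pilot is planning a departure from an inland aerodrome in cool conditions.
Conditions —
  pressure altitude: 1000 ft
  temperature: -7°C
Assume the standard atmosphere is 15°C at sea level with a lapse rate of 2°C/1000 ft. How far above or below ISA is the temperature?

ISA temperature at 1000 ft = 15 − 2 × (1000/1000) = 13°C.
Deviation = OAT − ISA = -7 − 13 = -20°C.

ISA-20°C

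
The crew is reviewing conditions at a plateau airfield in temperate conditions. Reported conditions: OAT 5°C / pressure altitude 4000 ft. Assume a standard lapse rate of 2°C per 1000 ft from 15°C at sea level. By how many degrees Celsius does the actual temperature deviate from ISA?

ISA temperature at 4000 ft = 15 − 2 × (4000/1000) = 7°C.
Deviation = OAT − ISA = 5 − 7 = -2°C.

ISA-2°C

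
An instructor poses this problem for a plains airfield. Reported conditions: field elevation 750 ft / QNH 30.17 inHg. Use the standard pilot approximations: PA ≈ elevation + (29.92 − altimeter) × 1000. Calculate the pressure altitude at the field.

500 ft

Pressure correction = (29.92 − 30.17) × 1000 = -250 ft.
Pressure altitude = 750 + (-250) = 500 ft.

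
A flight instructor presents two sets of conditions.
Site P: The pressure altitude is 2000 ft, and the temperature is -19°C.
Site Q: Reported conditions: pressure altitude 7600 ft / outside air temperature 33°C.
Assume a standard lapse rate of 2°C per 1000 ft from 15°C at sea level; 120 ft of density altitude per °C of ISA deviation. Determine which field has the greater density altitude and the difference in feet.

Site P: ISA temp = 11°C, deviation -30°C, DA = 2000 + 120 × (-30) = -1600 ft.
Site Q: ISA temp = -0.2°C, deviation +33.2°C, DA = 7600 + 120 × 33.2 = 11584 ft.
Site Q is higher by 11584 − (-1600) = 13184 ft.

Site Q by 13184 ft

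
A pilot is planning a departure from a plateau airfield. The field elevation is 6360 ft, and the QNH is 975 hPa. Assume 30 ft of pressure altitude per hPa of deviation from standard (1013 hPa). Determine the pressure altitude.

7500 ft

Pressure correction = (1013 − 975) × 30 = +1140 ft.
Pressure altitude = 6360 + (+1140) = 7500 ft.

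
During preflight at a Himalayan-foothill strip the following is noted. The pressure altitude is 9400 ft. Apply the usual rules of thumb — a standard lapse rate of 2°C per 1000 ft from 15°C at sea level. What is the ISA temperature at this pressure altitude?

-3.8°C

ISA temperature = 15 − 2 × (9400/1000) = 15 − 18.8 = -3.8°C.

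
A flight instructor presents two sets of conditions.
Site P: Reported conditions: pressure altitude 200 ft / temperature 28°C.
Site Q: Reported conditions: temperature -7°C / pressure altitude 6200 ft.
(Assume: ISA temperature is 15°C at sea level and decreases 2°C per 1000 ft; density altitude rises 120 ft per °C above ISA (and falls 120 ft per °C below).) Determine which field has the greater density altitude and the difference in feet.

Site P: ISA temp = 14.6°C, deviation +13.4°C, DA = 200 + 120 × 13.4 = 1808 ft.
Site Q: ISA temp = 2.6°C, deviation -9.6°C, DA = 6200 + 120 × (-9.6) = 5048 ft.
Site Q is higher by 5048 − 1808 = 3240 ft.

Site Q by 3240 ft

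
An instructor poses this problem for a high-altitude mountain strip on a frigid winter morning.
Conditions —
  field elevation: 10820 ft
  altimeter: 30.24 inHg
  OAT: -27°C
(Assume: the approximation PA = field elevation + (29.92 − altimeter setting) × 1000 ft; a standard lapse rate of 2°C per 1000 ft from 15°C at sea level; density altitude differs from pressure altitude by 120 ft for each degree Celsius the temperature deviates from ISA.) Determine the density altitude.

7980 ft

Pressure altitude = 10820 + (29.92 − 30.24) × 1000 = 10820 + (-320) = 10500 ft.
ISA temperature at 10500 ft = 15 − 2 × (10500/1000) = -6°C.
ISA deviation = -27 − (-6) = -21°C.
Density altitude = 10500 + 120 × (-21) = 7980 ft.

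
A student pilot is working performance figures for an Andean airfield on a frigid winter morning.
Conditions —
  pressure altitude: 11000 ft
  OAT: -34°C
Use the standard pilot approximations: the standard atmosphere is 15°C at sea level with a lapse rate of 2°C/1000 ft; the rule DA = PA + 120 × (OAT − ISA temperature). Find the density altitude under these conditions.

ISA temperature at 11000 ft = 15 − 2 × (11000/1000) = -7°C.
ISA deviation = -34 − (-7) = -27°C.
Density altitude = 11000 + 120 × (-27) = 11000 + (-3240) = 7760 ft.

7760 ft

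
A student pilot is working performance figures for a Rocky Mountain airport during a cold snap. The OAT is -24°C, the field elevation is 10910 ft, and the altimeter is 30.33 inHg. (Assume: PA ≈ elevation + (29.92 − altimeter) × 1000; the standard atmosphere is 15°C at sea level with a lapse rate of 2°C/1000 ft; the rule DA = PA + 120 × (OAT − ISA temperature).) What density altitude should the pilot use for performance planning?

Pressure altitude = 10910 + (29.92 − 30.33) × 1000 = 10910 + (-410) = 10500 ft.
ISA temperature at 10500 ft = 15 − 2 × (10500/1000) = -6°C.
ISA deviation = -24 − (-6) = -18°C.
Density altitude = 10500 + 120 × (-18) = 8340 ft.

8340 ft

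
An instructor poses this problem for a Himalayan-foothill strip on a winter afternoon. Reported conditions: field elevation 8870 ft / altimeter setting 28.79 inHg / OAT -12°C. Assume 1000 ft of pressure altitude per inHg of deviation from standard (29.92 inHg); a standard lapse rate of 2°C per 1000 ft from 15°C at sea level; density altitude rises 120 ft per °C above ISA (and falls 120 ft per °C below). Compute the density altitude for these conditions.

Pressure altitude = 8870 + (29.92 − 28.79) × 1000 = 8870 + (+1130) = 10000 ft.
ISA temperature at 10000 ft = 15 − 2 × (10000/1000) = -5°C.
ISA deviation = -12 − (-5) = -7°C.
Density altitude = 10000 + 120 × (-7) = 9160 ft.

9160 ft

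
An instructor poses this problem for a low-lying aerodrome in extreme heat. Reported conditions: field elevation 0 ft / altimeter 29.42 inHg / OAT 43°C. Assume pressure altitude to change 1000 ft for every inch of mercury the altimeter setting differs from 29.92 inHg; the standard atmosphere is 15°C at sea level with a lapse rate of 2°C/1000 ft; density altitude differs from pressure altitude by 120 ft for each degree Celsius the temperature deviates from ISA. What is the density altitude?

3980 ft

Pressure altitude = 0 + (29.92 − 29.42) × 1000 = 0 + (+500) = 500 ft.
ISA temperature at 500 ft = 15 − 2 × (500/1000) = 14°C.
ISA deviation = 43 − 14 = +29°C.
Density altitude = 500 + 120 × (29) = 3980 ft.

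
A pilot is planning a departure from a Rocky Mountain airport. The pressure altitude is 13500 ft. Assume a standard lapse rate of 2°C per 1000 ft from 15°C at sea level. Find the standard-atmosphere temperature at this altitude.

ISA temperature = 15 − 2 × (13500/1000) = 15 − 27 = -12°C.

-12°C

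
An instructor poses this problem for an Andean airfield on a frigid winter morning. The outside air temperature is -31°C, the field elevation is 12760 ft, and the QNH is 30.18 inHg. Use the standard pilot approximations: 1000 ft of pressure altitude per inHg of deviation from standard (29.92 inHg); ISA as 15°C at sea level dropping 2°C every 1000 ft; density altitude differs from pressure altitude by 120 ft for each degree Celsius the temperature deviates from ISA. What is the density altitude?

Pressure altitude = 12760 + (29.92 − 30.18) × 1000 = 12760 + (-260) = 12500 ft.
ISA temperature at 12500 ft = 15 − 2 × (12500/1000) = -10°C.
ISA deviation = -31 − (-10) = -21°C.
Density altitude = 12500 + 120 × (-21) = 9980 ft.

9980 ft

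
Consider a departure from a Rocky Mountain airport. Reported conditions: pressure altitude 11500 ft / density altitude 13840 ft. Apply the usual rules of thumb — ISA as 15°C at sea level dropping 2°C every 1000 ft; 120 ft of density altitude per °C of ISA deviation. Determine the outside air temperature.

Density altitude − pressure altitude = 13840 − 11500 = +2340 ft.
At 120 ft/°C that is an ISA deviation of 2340/120 = +19.5°C.
ISA temperature at 11500 ft = 15 − 2 × (11500/1000) = -8°C.
OAT = ISA + deviation = -8 + (+19.5) = 11.5°C.

11.5°C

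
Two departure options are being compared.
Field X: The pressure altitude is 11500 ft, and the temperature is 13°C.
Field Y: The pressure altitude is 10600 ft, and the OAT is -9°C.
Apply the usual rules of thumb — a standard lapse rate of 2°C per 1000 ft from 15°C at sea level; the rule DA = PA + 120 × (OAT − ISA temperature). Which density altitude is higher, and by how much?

Field X: ISA temp = -8°C, deviation +21°C, DA = 11500 + 120 × 21 = 14020 ft.
Field Y: ISA temp = -6.2°C, deviation -2.8°C, DA = 10600 + 120 × (-2.8) = 10264 ft.
Field X is higher by 14020 − 10264 = 3756 ft.

Field X by 3756 ft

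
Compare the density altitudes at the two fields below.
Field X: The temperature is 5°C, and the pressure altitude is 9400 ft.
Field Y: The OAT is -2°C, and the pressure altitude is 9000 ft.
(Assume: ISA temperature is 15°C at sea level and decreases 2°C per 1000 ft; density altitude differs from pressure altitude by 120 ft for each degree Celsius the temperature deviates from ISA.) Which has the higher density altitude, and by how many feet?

Field X by 1336 ft

Field X: ISA temp = -3.8°C, deviation +8.8°C, DA = 9400 + 120 × 8.8 = 10456 ft.
Field Y: ISA temp = -3°C, deviation +1°C, DA = 9000 + 120 × 1 = 9120 ft.
Field X is higher by 10456 − 9120 = 1336 ft.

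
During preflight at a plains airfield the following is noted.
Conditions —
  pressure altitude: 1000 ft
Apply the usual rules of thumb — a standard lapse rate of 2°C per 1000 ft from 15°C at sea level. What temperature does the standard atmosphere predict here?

13°C

ISA temperature = 15 − 2 × (1000/1000) = 15 − 2 = 13°C.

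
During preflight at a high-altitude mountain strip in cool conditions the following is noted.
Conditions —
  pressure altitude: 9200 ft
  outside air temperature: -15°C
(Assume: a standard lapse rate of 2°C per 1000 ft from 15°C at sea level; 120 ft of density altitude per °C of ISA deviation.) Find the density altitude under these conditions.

ISA temperature at 9200 ft = 15 − 2 × (9200/1000) = -3.4°C.
ISA deviation = -15 − (-3.4) = -11.6°C.
Density altitude = 9200 + 120 × (-11.6) = 9200 + (-1392) = 7808 ft.

7808 ft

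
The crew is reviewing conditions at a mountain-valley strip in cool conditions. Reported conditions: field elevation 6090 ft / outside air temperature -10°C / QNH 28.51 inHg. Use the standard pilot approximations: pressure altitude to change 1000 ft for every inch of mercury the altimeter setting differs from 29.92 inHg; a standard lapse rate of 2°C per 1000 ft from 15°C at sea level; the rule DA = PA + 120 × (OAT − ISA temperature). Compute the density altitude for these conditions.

Pressure altitude = 6090 + (29.92 − 28.51) × 1000 = 6090 + (+1410) = 7500 ft.
ISA temperature at 7500 ft = 15 − 2 × (7500/1000) = 0°C.
ISA deviation = -10 − 0 = -10°C.
Density altitude = 7500 + 120 × (-10) = 6300 ft.

6300 ft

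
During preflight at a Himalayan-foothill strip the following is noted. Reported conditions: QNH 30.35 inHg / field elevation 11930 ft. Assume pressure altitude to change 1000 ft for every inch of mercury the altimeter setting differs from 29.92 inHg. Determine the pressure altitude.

11500 ft

Pressure correction = (29.92 − 30.35) × 1000 = -430 ft.
Pressure altitude = 11930 + (-430) = 11500 ft.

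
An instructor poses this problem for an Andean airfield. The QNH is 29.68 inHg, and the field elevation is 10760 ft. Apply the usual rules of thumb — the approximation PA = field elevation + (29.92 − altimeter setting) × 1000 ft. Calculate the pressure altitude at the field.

11000 ft

Pressure correction = (29.92 − 29.68) × 1000 = +240 ft.
Pressure altitude = 10760 + (+240) = 11000 ft.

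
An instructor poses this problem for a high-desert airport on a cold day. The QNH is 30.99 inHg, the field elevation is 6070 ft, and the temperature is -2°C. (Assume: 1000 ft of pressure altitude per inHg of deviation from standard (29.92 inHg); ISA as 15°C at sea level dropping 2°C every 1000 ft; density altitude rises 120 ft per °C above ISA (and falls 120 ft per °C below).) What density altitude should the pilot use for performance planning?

4160 ft

Pressure altitude = 6070 + (29.92 − 30.99) × 1000 = 6070 + (-1070) = 5000 ft.
ISA temperature at 5000 ft = 15 − 2 × (5000/1000) = 5°C.
ISA deviation = -2 − 5 = -7°C.
Density altitude = 5000 + 120 × (-7) = 4160 ft.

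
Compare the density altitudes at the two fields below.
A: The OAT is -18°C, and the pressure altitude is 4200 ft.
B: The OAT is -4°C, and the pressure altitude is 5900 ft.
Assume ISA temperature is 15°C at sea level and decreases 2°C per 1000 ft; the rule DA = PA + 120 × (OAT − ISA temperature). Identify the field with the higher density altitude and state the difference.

B by 3788 ft

A: ISA temp = 6.6°C, deviation -24.6°C, DA = 4200 + 120 × (-24.6) = 1248 ft.
B: ISA temp = 3.2°C, deviation -7.2°C, DA = 5900 + 120 × (-7.2) = 5036 ft.
B is higher by 5036 − 1248 = 3788 ft.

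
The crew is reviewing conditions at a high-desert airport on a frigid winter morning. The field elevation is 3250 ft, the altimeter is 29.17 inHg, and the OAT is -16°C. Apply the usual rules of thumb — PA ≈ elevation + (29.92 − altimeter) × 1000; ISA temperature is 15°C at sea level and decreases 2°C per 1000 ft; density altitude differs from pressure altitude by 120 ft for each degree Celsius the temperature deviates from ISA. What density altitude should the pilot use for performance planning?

Pressure altitude = 3250 + (29.92 − 29.17) × 1000 = 3250 + (+750) = 4000 ft.
ISA temperature at 4000 ft = 15 − 2 × (4000/1000) = 7°C.
ISA deviation = -16 − 7 = -23°C.
Density altitude = 4000 + 120 × (-23) = 1240 ft.

1240 ft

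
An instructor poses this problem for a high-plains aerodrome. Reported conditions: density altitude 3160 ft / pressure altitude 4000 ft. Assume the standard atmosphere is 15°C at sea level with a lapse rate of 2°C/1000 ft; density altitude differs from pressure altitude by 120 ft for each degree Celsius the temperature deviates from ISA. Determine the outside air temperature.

Density altitude − pressure altitude = 3160 − 4000 = -840 ft.
At 120 ft/°C that is an ISA deviation of -840/120 = -7°C.
ISA temperature at 4000 ft = 15 − 2 × (4000/1000) = 7°C.
OAT = ISA + deviation = 7 + (-7) = 0°C.

0°C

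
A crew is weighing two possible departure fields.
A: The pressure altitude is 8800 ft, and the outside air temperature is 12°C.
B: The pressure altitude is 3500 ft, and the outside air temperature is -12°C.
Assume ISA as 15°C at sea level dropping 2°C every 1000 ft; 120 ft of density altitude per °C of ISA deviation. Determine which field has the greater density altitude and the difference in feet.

A: ISA temp = -2.6°C, deviation +14.6°C, DA = 8800 + 120 × 14.6 = 10552 ft.
B: ISA temp = 8°C, deviation -20°C, DA = 3500 + 120 × (-20) = 1100 ft.
A is higher by 10552 − 1100 = 9452 ft.

A by 9452 ft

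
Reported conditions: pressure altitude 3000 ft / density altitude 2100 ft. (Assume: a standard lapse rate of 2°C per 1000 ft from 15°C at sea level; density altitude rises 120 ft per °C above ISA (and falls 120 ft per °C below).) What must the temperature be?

Density altitude − pressure altitude = 2100 − 3000 = -900 ft.
At 120 ft/°C that is an ISA deviation of -900/120 = -7.5°C.
ISA temperature at 3000 ft = 15 − 2 × (3000/1000) = 9°C.
OAT = ISA + deviation = 9 + (-7.5) = 1.5°C.

1.5°C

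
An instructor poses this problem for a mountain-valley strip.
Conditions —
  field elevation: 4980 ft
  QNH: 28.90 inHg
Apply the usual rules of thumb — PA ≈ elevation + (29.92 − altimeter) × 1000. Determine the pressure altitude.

6000 ft

Pressure correction = (29.92 − 28.90) × 1000 = +1020 ft.
Pressure altitude = 4980 + (+1020) = 6000 ft.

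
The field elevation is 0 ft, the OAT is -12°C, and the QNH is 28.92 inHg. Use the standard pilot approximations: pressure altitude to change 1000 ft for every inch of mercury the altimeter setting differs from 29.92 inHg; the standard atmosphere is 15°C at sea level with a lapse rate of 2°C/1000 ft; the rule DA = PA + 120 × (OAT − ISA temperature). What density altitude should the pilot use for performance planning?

Pressure altitude = 0 + (29.92 − 28.92) × 1000 = 0 + (+1000) = 1000 ft.
ISA temperature at 1000 ft = 15 − 2 × (1000/1000) = 13°C.
ISA deviation = -12 − 13 = -25°C.
Density altitude = 1000 + 120 × (-25) = -2000 ft.

-2000 ft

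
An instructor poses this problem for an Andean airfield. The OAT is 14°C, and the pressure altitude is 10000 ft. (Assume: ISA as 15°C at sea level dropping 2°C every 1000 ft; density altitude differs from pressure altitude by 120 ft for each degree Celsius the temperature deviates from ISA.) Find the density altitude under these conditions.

12280 ft

ISA temperature at 10000 ft = 15 − 2 × (10000/1000) = -5°C.
ISA deviation = 14 − (-5) = +19°C.
Density altitude = 10000 + 120 × (19) = 10000 + (+2280) = 12280 ft.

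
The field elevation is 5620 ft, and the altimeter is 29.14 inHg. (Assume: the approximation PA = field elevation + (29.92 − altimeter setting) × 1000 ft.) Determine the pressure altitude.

Pressure correction = (29.92 − 29.14) × 1000 = +780 ft.
Pressure altitude = 5620 + (+780) = 6400 ft.

6400 ft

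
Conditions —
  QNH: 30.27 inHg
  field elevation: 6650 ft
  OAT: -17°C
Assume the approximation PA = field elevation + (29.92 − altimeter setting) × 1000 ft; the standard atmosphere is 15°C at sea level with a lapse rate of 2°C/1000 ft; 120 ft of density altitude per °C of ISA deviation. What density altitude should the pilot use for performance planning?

Pressure altitude = 6650 + (29.92 − 30.27) × 1000 = 6650 + (-350) = 6300 ft.
ISA temperature at 6300 ft = 15 − 2 × (6300/1000) = 2.4°C.
ISA deviation = -17 − 2.4 = -19.4°C.
Density altitude = 6300 + 120 × (-19.4) = 3972 ft.

3972 ft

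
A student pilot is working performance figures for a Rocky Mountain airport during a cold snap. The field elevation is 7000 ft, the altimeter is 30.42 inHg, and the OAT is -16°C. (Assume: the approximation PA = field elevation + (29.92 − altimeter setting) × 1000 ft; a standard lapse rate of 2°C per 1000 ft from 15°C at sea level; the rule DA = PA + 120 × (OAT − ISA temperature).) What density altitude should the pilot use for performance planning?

Pressure altitude = 7000 + (29.92 − 30.42) × 1000 = 7000 + (-500) = 6500 ft.
ISA temperature at 6500 ft = 15 − 2 × (6500/1000) = 2°C.
ISA deviation = -16 − 2 = -18°C.
Density altitude = 6500 + 120 × (-18) = 4340 ft.

4340 ft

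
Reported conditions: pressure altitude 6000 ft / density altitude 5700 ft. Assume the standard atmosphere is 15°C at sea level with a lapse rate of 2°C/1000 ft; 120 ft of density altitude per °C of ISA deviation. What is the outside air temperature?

Density altitude − pressure altitude = 5700 − 6000 = -300 ft.
At 120 ft/°C that is an ISA deviation of -300/120 = -2.5°C.
ISA temperature at 6000 ft = 15 − 2 × (6000/1000) = 3°C.
OAT = ISA + deviation = 3 + (-2.5) = 0.5°C.

0.5°C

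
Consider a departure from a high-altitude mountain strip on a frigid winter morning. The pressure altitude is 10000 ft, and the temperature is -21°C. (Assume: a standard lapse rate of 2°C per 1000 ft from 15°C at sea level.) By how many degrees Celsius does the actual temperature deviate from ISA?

ISA-16°C

ISA temperature at 10000 ft = 15 − 2 × (10000/1000) = -5°C.
Deviation = OAT − ISA = -21 − (-5) = -16°C.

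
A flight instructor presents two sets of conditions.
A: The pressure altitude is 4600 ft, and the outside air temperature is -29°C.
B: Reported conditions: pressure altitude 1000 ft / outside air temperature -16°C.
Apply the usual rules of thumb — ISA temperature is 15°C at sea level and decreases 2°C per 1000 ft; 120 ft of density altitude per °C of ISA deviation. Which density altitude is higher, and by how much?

A by 2904 ft

A: ISA temp = 5.8°C, deviation -34.8°C, DA = 4600 + 120 × (-34.8) = 424 ft.
B: ISA temp = 13°C, deviation -29°C, DA = 1000 + 120 × (-29) = -2480 ft.
A is higher by 424 − (-2480) = 2904 ft.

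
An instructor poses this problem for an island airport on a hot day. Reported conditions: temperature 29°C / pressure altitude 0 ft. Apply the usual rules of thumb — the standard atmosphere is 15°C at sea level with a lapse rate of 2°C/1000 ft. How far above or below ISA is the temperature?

ISA+14°C

ISA temperature at 0 ft = 15 − 2 × (0/1000) = 15°C.
Deviation = OAT − ISA = 29 − 15 = +14°C.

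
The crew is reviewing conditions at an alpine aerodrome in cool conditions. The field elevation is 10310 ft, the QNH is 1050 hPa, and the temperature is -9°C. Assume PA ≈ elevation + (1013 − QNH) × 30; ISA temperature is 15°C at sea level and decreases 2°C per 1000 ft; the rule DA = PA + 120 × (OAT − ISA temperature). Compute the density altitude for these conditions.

Pressure altitude = 10310 + (1013 − 1050) × 30 = 10310 + (-1110) = 9200 ft.
ISA temperature at 9200 ft = 15 − 2 × (9200/1000) = -3.4°C.
ISA deviation = -9 − (-3.4) = -5.6°C.
Density altitude = 9200 + 120 × (-5.6) = 8528 ft.

8528 ft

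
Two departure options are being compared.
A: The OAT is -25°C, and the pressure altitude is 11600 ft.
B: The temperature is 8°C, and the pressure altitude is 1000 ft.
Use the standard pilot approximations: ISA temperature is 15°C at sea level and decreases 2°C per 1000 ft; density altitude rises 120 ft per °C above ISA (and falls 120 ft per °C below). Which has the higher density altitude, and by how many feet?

A by 9184 ft

A: ISA temp = -8.2°C, deviation -16.8°C, DA = 11600 + 120 × (-16.8) = 9584 ft.
B: ISA temp = 13°C, deviation -5°C, DA = 1000 + 120 × (-5) = 400 ft.
A is higher by 9584 − 400 = 9184 ft.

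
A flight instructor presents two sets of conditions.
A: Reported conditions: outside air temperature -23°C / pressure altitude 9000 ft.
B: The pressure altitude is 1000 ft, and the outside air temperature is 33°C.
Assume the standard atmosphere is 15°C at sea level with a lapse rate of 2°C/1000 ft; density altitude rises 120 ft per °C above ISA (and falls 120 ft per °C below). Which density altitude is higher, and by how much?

A by 3200 ft

A: ISA temp = -3°C, deviation -20°C, DA = 9000 + 120 × (-20) = 6600 ft.
B: ISA temp = 13°C, deviation +20°C, DA = 1000 + 120 × 20 = 3400 ft.
A is higher by 6600 − 3400 = 3200 ft.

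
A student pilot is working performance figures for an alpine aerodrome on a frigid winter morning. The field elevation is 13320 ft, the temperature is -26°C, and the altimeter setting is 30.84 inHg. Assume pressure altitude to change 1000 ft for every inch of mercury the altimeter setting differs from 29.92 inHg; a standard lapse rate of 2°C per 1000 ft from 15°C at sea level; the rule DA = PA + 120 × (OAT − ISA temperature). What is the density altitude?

Pressure altitude = 13320 + (29.92 − 30.84) × 1000 = 13320 + (-920) = 12400 ft.
ISA temperature at 12400 ft = 15 − 2 × (12400/1000) = -9.8°C.
ISA deviation = -26 − (-9.8) = -16.2°C.
Density altitude = 12400 + 120 × (-16.2) = 10456 ft.

10456 ft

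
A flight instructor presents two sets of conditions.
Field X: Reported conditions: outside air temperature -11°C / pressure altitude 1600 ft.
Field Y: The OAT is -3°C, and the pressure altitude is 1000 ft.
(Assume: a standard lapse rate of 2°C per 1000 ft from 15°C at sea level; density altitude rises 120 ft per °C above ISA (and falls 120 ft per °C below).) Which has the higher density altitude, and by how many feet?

Field Y by 216 ft

Field X: ISA temp = 11.8°C, deviation -22.8°C, DA = 1600 + 120 × (-22.8) = -1136 ft.
Field Y: ISA temp = 13°C, deviation -16°C, DA = 1000 + 120 × (-16) = -920 ft.
Field Y is higher by -920 − (-1136) = 216 ft.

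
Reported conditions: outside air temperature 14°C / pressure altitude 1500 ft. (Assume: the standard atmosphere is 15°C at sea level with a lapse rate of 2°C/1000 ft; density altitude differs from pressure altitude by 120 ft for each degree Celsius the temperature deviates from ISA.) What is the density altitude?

ISA temperature at 1500 ft = 15 − 2 × (1500/1000) = 12°C.
ISA deviation = 14 − 12 = +2°C.
Density altitude = 1500 + 120 × (2) = 1500 + (+240) = 1740 ft.

1740 ft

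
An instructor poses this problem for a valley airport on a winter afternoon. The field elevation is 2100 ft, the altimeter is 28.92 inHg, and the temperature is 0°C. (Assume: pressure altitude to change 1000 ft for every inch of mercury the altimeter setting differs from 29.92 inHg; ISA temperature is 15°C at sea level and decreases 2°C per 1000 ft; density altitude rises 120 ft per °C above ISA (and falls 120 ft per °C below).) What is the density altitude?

2044 ft

Pressure altitude = 2100 + (29.92 − 28.92) × 1000 = 2100 + (+1000) = 3100 ft.
ISA temperature at 3100 ft = 15 − 2 × (3100/1000) = 8.8°C.
ISA deviation = 0 − 8.8 = -8.8°C.
Density altitude = 3100 + 120 × (-8.8) = 2044 ft.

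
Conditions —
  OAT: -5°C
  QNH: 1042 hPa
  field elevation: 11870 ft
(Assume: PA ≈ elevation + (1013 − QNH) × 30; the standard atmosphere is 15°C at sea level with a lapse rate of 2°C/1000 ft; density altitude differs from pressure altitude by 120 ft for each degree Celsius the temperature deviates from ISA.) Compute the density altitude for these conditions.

Pressure altitude = 11870 + (1013 − 1042) × 30 = 11870 + (-870) = 11000 ft.
ISA temperature at 11000 ft = 15 − 2 × (11000/1000) = -7°C.
ISA deviation = -5 − (-7) = +2°C.
Density altitude = 11000 + 120 × (2) = 11240 ft.

11240 ft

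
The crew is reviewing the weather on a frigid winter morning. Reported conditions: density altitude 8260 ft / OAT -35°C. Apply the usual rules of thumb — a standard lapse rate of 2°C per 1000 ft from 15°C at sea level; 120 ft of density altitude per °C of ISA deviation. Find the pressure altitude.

11500 ft

DA = PA + 120 × (OAT − (15 − 2·PA/1000)) = PA + 120·OAT − 1800 + 0.24·PA = 1.24·PA + 120·OAT − 1800.
So 1.24·PA = 8260 − 120 × (-35) + 1800 = 14260.
PA = 14260 / 1.24 = 11500 ft.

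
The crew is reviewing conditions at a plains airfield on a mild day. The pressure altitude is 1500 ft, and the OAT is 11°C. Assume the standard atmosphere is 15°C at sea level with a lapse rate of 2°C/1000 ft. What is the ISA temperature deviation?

ISA temperature at 1500 ft = 15 − 2 × (1500/1000) = 12°C.
Deviation = OAT − ISA = 11 − 12 = -1°C.

ISA-1°C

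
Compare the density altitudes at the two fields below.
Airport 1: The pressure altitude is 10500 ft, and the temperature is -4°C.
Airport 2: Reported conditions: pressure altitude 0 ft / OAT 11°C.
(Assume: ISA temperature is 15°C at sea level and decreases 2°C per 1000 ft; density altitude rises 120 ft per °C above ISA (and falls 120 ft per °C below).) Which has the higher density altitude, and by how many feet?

Airport 1: ISA temp = -6°C, deviation +2°C, DA = 10500 + 120 × 2 = 10740 ft.
Airport 2: ISA temp = 15°C, deviation -4°C, DA = 0 + 120 × (-4) = -480 ft.
Airport 1 is higher by 10740 − (-480) = 11220 ft.

Airport 1 by 11220 ft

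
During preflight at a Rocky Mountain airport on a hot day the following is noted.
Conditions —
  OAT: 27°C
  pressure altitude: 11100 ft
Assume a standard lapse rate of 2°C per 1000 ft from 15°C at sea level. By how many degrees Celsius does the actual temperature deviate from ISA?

ISA temperature at 11100 ft = 15 − 2 × (11100/1000) = -7.2°C.
Deviation = OAT − ISA = 27 − (-7.2) = +34.2°C.

ISA+34.2°C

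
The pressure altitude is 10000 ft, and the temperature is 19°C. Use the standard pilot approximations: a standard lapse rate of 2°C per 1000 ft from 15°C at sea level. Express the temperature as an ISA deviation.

ISA+24°C

ISA temperature at 10000 ft = 15 − 2 × (10000/1000) = -5°C.
Deviation = OAT − ISA = 19 − (-5) = +24°C.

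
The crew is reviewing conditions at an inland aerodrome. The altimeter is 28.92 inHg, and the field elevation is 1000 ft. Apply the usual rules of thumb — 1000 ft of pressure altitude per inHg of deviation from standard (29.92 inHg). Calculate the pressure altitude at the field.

Pressure correction = (29.92 − 28.92) × 1000 = +1000 ft.
Pressure altitude = 1000 + (+1000) = 2000 ft.

2000 ft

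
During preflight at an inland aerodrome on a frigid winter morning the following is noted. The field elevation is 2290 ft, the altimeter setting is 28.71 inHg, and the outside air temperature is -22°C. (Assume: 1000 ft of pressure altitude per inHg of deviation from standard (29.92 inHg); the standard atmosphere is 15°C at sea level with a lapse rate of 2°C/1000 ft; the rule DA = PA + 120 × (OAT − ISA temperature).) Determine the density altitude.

-100 ft

Pressure altitude = 2290 + (29.92 − 28.71) × 1000 = 2290 + (+1210) = 3500 ft.
ISA temperature at 3500 ft = 15 − 2 × (3500/1000) = 8°C.
ISA deviation = -22 − 8 = -30°C.
Density altitude = 3500 + 120 × (-30) = -100 ft.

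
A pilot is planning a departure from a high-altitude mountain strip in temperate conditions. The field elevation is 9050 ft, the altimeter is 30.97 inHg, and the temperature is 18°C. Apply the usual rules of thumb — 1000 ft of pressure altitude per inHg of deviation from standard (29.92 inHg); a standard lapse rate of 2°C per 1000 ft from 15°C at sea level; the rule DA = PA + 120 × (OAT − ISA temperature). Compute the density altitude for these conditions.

10280 ft

Pressure altitude = 9050 + (29.92 − 30.97) × 1000 = 9050 + (-1050) = 8000 ft.
ISA temperature at 8000 ft = 15 − 2 × (8000/1000) = -1°C.
ISA deviation = 18 − (-1) = +19°C.
Density altitude = 8000 + 120 × (19) = 10280 ft.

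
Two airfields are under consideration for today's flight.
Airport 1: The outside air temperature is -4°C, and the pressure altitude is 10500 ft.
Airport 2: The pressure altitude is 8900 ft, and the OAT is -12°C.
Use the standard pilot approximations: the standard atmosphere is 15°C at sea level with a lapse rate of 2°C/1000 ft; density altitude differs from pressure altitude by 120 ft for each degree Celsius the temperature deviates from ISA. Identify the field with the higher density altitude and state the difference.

Airport 1 by 2944 ft

Airport 1: ISA temp = -6°C, deviation +2°C, DA = 10500 + 120 × 2 = 10740 ft.
Airport 2: ISA temp = -2.8°C, deviation -9.2°C, DA = 8900 + 120 × (-9.2) = 7796 ft.
Airport 1 is higher by 10740 − 7796 = 2944 ft.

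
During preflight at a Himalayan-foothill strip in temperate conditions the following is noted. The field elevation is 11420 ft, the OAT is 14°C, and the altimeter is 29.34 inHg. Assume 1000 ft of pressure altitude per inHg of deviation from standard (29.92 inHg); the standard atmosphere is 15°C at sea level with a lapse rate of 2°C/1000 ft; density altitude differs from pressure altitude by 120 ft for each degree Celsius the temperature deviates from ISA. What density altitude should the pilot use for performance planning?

Pressure altitude = 11420 + (29.92 − 29.34) × 1000 = 11420 + (+580) = 12000 ft.
ISA temperature at 12000 ft = 15 − 2 × (12000/1000) = -9°C.
ISA deviation = 14 − (-9) = +23°C.
Density altitude = 12000 + 120 × (23) = 14760 ft.

14760 ft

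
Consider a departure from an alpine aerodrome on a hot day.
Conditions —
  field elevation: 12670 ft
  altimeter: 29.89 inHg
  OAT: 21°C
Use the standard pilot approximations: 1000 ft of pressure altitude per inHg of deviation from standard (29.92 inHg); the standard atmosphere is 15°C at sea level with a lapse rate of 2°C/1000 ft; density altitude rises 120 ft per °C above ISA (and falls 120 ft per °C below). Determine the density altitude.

Pressure altitude = 12670 + (29.92 − 29.89) × 1000 = 12670 + (+30) = 12700 ft.
ISA temperature at 12700 ft = 15 − 2 × (12700/1000) = -10.4°C.
ISA deviation = 21 − (-10.4) = +31.4°C.
Density altitude = 12700 + 120 × (31.4) = 16468 ft.

16468 ft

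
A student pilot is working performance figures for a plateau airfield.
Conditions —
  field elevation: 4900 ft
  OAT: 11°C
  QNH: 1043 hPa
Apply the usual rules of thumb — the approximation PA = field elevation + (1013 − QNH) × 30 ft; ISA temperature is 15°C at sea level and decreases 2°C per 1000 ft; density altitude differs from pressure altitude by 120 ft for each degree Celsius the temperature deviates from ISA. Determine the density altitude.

Pressure altitude = 4900 + (1013 − 1043) × 30 = 4900 + (-900) = 4000 ft.
ISA temperature at 4000 ft = 15 − 2 × (4000/1000) = 7°C.
ISA deviation = 11 − 7 = +4°C.
Density altitude = 4000 + 120 × (4) = 4480 ft.

4480 ft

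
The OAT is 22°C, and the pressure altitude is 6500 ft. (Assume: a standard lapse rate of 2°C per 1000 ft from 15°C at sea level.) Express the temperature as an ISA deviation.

ISA+20°C

ISA temperature at 6500 ft = 15 − 2 × (6500/1000) = 2°C.
Deviation = OAT − ISA = 22 − 2 = +20°C.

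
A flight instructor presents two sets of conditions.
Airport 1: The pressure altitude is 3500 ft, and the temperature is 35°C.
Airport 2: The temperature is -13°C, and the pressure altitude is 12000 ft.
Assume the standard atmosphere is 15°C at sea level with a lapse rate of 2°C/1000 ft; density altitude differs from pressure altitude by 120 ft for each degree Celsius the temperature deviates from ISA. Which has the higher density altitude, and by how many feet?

Airport 1: ISA temp = 8°C, deviation +27°C, DA = 3500 + 120 × 27 = 6740 ft.
Airport 2: ISA temp = -9°C, deviation -4°C, DA = 12000 + 120 × (-4) = 11520 ft.
Airport 2 is higher by 11520 − 6740 = 4780 ft.

Airport 2 by 4780 ft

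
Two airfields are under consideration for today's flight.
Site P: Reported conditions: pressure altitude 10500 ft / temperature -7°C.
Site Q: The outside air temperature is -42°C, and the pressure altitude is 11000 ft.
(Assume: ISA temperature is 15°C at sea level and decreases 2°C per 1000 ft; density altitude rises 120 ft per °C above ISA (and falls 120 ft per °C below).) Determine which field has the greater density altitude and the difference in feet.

Site P by 3580 ft

Site P: ISA temp = -6°C, deviation -1°C, DA = 10500 + 120 × (-1) = 10380 ft.
Site Q: ISA temp = -7°C, deviation -35°C, DA = 11000 + 120 × (-35) = 6800 ft.
Site P is higher by 10380 − 6800 = 3580 ft.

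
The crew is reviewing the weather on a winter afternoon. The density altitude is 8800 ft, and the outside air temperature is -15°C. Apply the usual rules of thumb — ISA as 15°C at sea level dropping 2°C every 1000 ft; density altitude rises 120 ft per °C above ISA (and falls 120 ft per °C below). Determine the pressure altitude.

DA = PA + 120 × (OAT − (15 − 2·PA/1000)) = PA + 120·OAT − 1800 + 0.24·PA = 1.24·PA + 120·OAT − 1800.
So 1.24·PA = 8800 − 120 × (-15) + 1800 = 12400.
PA = 12400 / 1.24 = 10000 ft.

10000 ft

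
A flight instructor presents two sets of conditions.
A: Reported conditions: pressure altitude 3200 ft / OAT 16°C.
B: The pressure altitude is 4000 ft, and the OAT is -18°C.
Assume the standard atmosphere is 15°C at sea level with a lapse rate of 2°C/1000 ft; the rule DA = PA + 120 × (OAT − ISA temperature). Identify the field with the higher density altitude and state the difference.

A by 3088 ft

A: ISA temp = 8.6°C, deviation +7.4°C, DA = 3200 + 120 × 7.4 = 4088 ft.
B: ISA temp = 7°C, deviation -25°C, DA = 4000 + 120 × (-25) = 1000 ft.
A is higher by 4088 − 1000 = 3088 ft.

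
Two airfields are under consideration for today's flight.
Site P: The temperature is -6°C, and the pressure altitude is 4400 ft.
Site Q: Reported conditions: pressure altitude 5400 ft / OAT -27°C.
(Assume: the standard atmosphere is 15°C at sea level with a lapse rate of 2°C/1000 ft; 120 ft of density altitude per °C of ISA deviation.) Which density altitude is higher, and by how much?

Site P by 1280 ft

Site P: ISA temp = 6.2°C, deviation -12.2°C, DA = 4400 + 120 × (-12.2) = 2936 ft.
Site Q: ISA temp = 4.2°C, deviation -31.2°C, DA = 5400 + 120 × (-31.2) = 1656 ft.
Site P is higher by 2936 − 1656 = 1280 ft.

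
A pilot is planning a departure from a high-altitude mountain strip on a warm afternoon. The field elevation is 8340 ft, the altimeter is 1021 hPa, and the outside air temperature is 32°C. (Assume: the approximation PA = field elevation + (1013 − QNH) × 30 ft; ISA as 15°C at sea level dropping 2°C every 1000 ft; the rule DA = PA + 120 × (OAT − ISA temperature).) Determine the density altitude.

12084 ft

Pressure altitude = 8340 + (1013 − 1021) × 30 = 8340 + (-240) = 8100 ft.
ISA temperature at 8100 ft = 15 − 2 × (8100/1000) = -1.2°C.
ISA deviation = 32 − (-1.2) = +33.2°C.
Density altitude = 8100 + 120 × (33.2) = 12084 ft.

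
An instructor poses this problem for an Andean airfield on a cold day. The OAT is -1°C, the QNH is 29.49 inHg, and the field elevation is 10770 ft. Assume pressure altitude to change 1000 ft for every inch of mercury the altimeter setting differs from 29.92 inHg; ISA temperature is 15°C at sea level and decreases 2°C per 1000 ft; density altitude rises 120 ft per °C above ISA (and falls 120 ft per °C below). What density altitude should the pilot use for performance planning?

Pressure altitude = 10770 + (29.92 − 29.49) × 1000 = 10770 + (+430) = 11200 ft.
ISA temperature at 11200 ft = 15 − 2 × (11200/1000) = -7.4°C.
ISA deviation = -1 − (-7.4) = +6.4°C.
Density altitude = 11200 + 120 × (6.4) = 11968 ft.

11968 ft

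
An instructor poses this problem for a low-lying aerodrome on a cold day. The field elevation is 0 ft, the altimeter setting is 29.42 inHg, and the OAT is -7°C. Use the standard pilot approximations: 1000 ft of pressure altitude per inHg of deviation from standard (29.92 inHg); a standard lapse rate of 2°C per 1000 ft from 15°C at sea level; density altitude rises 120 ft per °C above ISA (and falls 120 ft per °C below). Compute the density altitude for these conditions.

-2020 ft

Pressure altitude = 0 + (29.92 − 29.42) × 1000 = 0 + (+500) = 500 ft.
ISA temperature at 500 ft = 15 − 2 × (500/1000) = 14°C.
ISA deviation = -7 − 14 = -21°C.
Density altitude = 500 + 120 × (-21) = -2020 ft.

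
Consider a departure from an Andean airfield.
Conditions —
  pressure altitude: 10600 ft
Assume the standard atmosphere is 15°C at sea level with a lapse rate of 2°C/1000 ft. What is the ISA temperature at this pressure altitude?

ISA temperature = 15 − 2 × (10600/1000) = 15 − 21.2 = -6.2°C.

-6.2°C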